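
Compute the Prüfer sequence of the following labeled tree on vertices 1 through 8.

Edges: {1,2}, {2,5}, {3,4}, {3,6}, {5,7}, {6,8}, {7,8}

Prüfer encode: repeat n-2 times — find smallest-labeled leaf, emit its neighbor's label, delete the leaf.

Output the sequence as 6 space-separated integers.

Step 1: leaves = {1,4}. Remove smallest leaf 1, emit neighbor 2.
Step 2: leaves = {2,4}. Remove smallest leaf 2, emit neighbor 5.
Step 3: leaves = {4,5}. Remove smallest leaf 4, emit neighbor 3.
Step 4: leaves = {3,5}. Remove smallest leaf 3, emit neighbor 6.
Step 5: leaves = {5,6}. Remove smallest leaf 5, emit neighbor 7.
Step 6: leaves = {6,7}. Remove smallest leaf 6, emit neighbor 8.
Done: 2 vertices remain (7, 8). Sequence = [2 5 3 6 7 8]

Answer: 2 5 3 6 7 8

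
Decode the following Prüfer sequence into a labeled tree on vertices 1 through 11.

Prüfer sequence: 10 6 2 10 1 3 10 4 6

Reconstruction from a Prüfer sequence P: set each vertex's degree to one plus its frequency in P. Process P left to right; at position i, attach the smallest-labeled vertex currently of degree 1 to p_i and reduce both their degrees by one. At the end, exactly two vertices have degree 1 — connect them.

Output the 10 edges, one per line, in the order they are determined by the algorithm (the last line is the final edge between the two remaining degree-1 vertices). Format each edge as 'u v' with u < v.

Answer: 5 10
6 7
2 8
2 10
1 9
1 3
3 10
4 10
4 6
6 11

Derivation:
Initial degrees: {1:2, 2:2, 3:2, 4:2, 5:1, 6:3, 7:1, 8:1, 9:1, 10:4, 11:1}
Step 1: smallest deg-1 vertex = 5, p_1 = 10. Add edge {5,10}. Now deg[5]=0, deg[10]=3.
Step 2: smallest deg-1 vertex = 7, p_2 = 6. Add edge {6,7}. Now deg[7]=0, deg[6]=2.
Step 3: smallest deg-1 vertex = 8, p_3 = 2. Add edge {2,8}. Now deg[8]=0, deg[2]=1.
Step 4: smallest deg-1 vertex = 2, p_4 = 10. Add edge {2,10}. Now deg[2]=0, deg[10]=2.
Step 5: smallest deg-1 vertex = 9, p_5 = 1. Add edge {1,9}. Now deg[9]=0, deg[1]=1.
Step 6: smallest deg-1 vertex = 1, p_6 = 3. Add edge {1,3}. Now deg[1]=0, deg[3]=1.
Step 7: smallest deg-1 vertex = 3, p_7 = 10. Add edge {3,10}. Now deg[3]=0, deg[10]=1.
Step 8: smallest deg-1 vertex = 10, p_8 = 4. Add edge {4,10}. Now deg[10]=0, deg[4]=1.
Step 9: smallest deg-1 vertex = 4, p_9 = 6. Add edge {4,6}. Now deg[4]=0, deg[6]=1.
Final: two remaining deg-1 vertices are 6, 11. Add edge {6,11}.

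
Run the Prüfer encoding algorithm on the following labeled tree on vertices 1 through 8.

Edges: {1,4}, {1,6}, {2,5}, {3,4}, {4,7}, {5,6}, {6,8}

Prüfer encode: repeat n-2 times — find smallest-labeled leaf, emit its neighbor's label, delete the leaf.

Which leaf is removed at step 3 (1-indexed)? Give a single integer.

Answer: 5

Derivation:
Step 1: current leaves = {2,3,7,8}. Remove leaf 2 (neighbor: 5).
Step 2: current leaves = {3,5,7,8}. Remove leaf 3 (neighbor: 4).
Step 3: current leaves = {5,7,8}. Remove leaf 5 (neighbor: 6).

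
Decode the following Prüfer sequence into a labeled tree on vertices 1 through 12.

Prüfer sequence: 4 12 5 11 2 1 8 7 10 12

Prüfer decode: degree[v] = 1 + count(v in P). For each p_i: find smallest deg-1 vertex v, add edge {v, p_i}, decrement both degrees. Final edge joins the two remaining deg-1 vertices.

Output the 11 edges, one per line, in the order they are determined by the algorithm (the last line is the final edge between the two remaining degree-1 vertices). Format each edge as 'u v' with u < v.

Initial degrees: {1:2, 2:2, 3:1, 4:2, 5:2, 6:1, 7:2, 8:2, 9:1, 10:2, 11:2, 12:3}
Step 1: smallest deg-1 vertex = 3, p_1 = 4. Add edge {3,4}. Now deg[3]=0, deg[4]=1.
Step 2: smallest deg-1 vertex = 4, p_2 = 12. Add edge {4,12}. Now deg[4]=0, deg[12]=2.
Step 3: smallest deg-1 vertex = 6, p_3 = 5. Add edge {5,6}. Now deg[6]=0, deg[5]=1.
Step 4: smallest deg-1 vertex = 5, p_4 = 11. Add edge {5,11}. Now deg[5]=0, deg[11]=1.
Step 5: smallest deg-1 vertex = 9, p_5 = 2. Add edge {2,9}. Now deg[9]=0, deg[2]=1.
Step 6: smallest deg-1 vertex = 2, p_6 = 1. Add edge {1,2}. Now deg[2]=0, deg[1]=1.
Step 7: smallest deg-1 vertex = 1, p_7 = 8. Add edge {1,8}. Now deg[1]=0, deg[8]=1.
Step 8: smallest deg-1 vertex = 8, p_8 = 7. Add edge {7,8}. Now deg[8]=0, deg[7]=1.
Step 9: smallest deg-1 vertex = 7, p_9 = 10. Add edge {7,10}. Now deg[7]=0, deg[10]=1.
Step 10: smallest deg-1 vertex = 10, p_10 = 12. Add edge {10,12}. Now deg[10]=0, deg[12]=1.
Final: two remaining deg-1 vertices are 11, 12. Add edge {11,12}.

Answer: 3 4
4 12
5 6
5 11
2 9
1 2
1 8
7 8
7 10
10 12
11 12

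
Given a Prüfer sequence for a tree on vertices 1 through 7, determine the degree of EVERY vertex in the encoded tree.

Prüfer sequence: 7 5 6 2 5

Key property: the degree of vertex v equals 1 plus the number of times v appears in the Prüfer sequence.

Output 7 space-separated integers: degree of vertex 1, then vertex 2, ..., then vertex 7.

p_1 = 7: count[7] becomes 1
p_2 = 5: count[5] becomes 1
p_3 = 6: count[6] becomes 1
p_4 = 2: count[2] becomes 1
p_5 = 5: count[5] becomes 2
Degrees (1 + count): deg[1]=1+0=1, deg[2]=1+1=2, deg[3]=1+0=1, deg[4]=1+0=1, deg[5]=1+2=3, deg[6]=1+1=2, deg[7]=1+1=2

Answer: 1 2 1 1 3 2 2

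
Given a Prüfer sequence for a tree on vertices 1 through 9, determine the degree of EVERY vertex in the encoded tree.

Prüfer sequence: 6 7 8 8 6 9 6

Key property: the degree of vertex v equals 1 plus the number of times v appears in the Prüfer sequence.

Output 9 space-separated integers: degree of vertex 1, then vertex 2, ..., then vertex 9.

p_1 = 6: count[6] becomes 1
p_2 = 7: count[7] becomes 1
p_3 = 8: count[8] becomes 1
p_4 = 8: count[8] becomes 2
p_5 = 6: count[6] becomes 2
p_6 = 9: count[9] becomes 1
p_7 = 6: count[6] becomes 3
Degrees (1 + count): deg[1]=1+0=1, deg[2]=1+0=1, deg[3]=1+0=1, deg[4]=1+0=1, deg[5]=1+0=1, deg[6]=1+3=4, deg[7]=1+1=2, deg[8]=1+2=3, deg[9]=1+1=2

Answer: 1 1 1 1 1 4 2 3 2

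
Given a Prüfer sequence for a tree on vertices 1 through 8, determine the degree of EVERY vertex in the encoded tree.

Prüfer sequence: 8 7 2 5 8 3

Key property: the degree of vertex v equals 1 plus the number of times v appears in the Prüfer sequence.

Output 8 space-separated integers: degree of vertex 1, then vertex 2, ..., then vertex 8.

Answer: 1 2 2 1 2 1 2 3

Derivation:
p_1 = 8: count[8] becomes 1
p_2 = 7: count[7] becomes 1
p_3 = 2: count[2] becomes 1
p_4 = 5: count[5] becomes 1
p_5 = 8: count[8] becomes 2
p_6 = 3: count[3] becomes 1
Degrees (1 + count): deg[1]=1+0=1, deg[2]=1+1=2, deg[3]=1+1=2, deg[4]=1+0=1, deg[5]=1+1=2, deg[6]=1+0=1, deg[7]=1+1=2, deg[8]=1+2=3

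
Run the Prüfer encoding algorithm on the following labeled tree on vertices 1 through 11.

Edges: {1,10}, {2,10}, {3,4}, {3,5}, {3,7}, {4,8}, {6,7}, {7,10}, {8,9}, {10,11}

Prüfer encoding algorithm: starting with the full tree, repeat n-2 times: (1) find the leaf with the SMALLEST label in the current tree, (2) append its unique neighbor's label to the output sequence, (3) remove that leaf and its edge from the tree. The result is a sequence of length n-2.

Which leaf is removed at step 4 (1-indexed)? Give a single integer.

Answer: 6

Derivation:
Step 1: current leaves = {1,2,5,6,9,11}. Remove leaf 1 (neighbor: 10).
Step 2: current leaves = {2,5,6,9,11}. Remove leaf 2 (neighbor: 10).
Step 3: current leaves = {5,6,9,11}. Remove leaf 5 (neighbor: 3).
Step 4: current leaves = {6,9,11}. Remove leaf 6 (neighbor: 7).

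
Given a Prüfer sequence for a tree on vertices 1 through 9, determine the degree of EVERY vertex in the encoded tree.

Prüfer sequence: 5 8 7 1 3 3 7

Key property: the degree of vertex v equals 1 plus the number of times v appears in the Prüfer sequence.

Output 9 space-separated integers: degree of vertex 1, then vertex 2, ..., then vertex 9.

p_1 = 5: count[5] becomes 1
p_2 = 8: count[8] becomes 1
p_3 = 7: count[7] becomes 1
p_4 = 1: count[1] becomes 1
p_5 = 3: count[3] becomes 1
p_6 = 3: count[3] becomes 2
p_7 = 7: count[7] becomes 2
Degrees (1 + count): deg[1]=1+1=2, deg[2]=1+0=1, deg[3]=1+2=3, deg[4]=1+0=1, deg[5]=1+1=2, deg[6]=1+0=1, deg[7]=1+2=3, deg[8]=1+1=2, deg[9]=1+0=1

Answer: 2 1 3 1 2 1 3 2 1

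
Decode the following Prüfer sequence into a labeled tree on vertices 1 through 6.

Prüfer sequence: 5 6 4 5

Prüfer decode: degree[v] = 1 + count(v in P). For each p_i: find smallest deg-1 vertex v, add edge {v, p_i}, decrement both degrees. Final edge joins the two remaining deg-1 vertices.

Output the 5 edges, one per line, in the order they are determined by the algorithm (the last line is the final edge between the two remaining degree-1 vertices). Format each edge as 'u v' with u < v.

Initial degrees: {1:1, 2:1, 3:1, 4:2, 5:3, 6:2}
Step 1: smallest deg-1 vertex = 1, p_1 = 5. Add edge {1,5}. Now deg[1]=0, deg[5]=2.
Step 2: smallest deg-1 vertex = 2, p_2 = 6. Add edge {2,6}. Now deg[2]=0, deg[6]=1.
Step 3: smallest deg-1 vertex = 3, p_3 = 4. Add edge {3,4}. Now deg[3]=0, deg[4]=1.
Step 4: smallest deg-1 vertex = 4, p_4 = 5. Add edge {4,5}. Now deg[4]=0, deg[5]=1.
Final: two remaining deg-1 vertices are 5, 6. Add edge {5,6}.

Answer: 1 5
2 6
3 4
4 5
5 6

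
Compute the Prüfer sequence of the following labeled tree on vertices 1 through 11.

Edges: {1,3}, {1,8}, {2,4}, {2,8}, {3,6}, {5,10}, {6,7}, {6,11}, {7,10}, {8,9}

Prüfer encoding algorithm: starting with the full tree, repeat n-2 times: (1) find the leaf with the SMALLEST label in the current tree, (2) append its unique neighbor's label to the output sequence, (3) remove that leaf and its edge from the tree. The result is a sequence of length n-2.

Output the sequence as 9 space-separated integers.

Step 1: leaves = {4,5,9,11}. Remove smallest leaf 4, emit neighbor 2.
Step 2: leaves = {2,5,9,11}. Remove smallest leaf 2, emit neighbor 8.
Step 3: leaves = {5,9,11}. Remove smallest leaf 5, emit neighbor 10.
Step 4: leaves = {9,10,11}. Remove smallest leaf 9, emit neighbor 8.
Step 5: leaves = {8,10,11}. Remove smallest leaf 8, emit neighbor 1.
Step 6: leaves = {1,10,11}. Remove smallest leaf 1, emit neighbor 3.
Step 7: leaves = {3,10,11}. Remove smallest leaf 3, emit neighbor 6.
Step 8: leaves = {10,11}. Remove smallest leaf 10, emit neighbor 7.
Step 9: leaves = {7,11}. Remove smallest leaf 7, emit neighbor 6.
Done: 2 vertices remain (6, 11). Sequence = [2 8 10 8 1 3 6 7 6]

Answer: 2 8 10 8 1 3 6 7 6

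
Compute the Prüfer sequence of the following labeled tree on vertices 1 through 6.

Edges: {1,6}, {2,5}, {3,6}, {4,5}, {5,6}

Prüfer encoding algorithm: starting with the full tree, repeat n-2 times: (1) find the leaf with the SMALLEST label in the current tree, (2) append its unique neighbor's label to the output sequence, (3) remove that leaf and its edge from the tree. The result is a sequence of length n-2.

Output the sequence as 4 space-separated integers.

Step 1: leaves = {1,2,3,4}. Remove smallest leaf 1, emit neighbor 6.
Step 2: leaves = {2,3,4}. Remove smallest leaf 2, emit neighbor 5.
Step 3: leaves = {3,4}. Remove smallest leaf 3, emit neighbor 6.
Step 4: leaves = {4,6}. Remove smallest leaf 4, emit neighbor 5.
Done: 2 vertices remain (5, 6). Sequence = [6 5 6 5]

Answer: 6 5 6 5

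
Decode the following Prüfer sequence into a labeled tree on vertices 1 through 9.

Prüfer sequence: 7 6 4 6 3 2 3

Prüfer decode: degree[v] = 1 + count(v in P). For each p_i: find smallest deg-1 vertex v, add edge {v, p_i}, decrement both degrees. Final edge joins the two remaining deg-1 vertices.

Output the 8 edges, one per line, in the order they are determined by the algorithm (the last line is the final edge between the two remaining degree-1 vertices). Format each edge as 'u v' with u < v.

Answer: 1 7
5 6
4 7
4 6
3 6
2 8
2 3
3 9

Derivation:
Initial degrees: {1:1, 2:2, 3:3, 4:2, 5:1, 6:3, 7:2, 8:1, 9:1}
Step 1: smallest deg-1 vertex = 1, p_1 = 7. Add edge {1,7}. Now deg[1]=0, deg[7]=1.
Step 2: smallest deg-1 vertex = 5, p_2 = 6. Add edge {5,6}. Now deg[5]=0, deg[6]=2.
Step 3: smallest deg-1 vertex = 7, p_3 = 4. Add edge {4,7}. Now deg[7]=0, deg[4]=1.
Step 4: smallest deg-1 vertex = 4, p_4 = 6. Add edge {4,6}. Now deg[4]=0, deg[6]=1.
Step 5: smallest deg-1 vertex = 6, p_5 = 3. Add edge {3,6}. Now deg[6]=0, deg[3]=2.
Step 6: smallest deg-1 vertex = 8, p_6 = 2. Add edge {2,8}. Now deg[8]=0, deg[2]=1.
Step 7: smallest deg-1 vertex = 2, p_7 = 3. Add edge {2,3}. Now deg[2]=0, deg[3]=1.
Final: two remaining deg-1 vertices are 3, 9. Add edge {3,9}.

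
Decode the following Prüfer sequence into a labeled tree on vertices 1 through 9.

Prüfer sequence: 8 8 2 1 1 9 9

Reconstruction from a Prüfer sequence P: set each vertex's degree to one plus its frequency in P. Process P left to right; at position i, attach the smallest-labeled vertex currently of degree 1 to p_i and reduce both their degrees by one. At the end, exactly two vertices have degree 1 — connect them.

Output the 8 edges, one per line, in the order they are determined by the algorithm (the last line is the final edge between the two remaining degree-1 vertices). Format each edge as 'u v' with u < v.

Initial degrees: {1:3, 2:2, 3:1, 4:1, 5:1, 6:1, 7:1, 8:3, 9:3}
Step 1: smallest deg-1 vertex = 3, p_1 = 8. Add edge {3,8}. Now deg[3]=0, deg[8]=2.
Step 2: smallest deg-1 vertex = 4, p_2 = 8. Add edge {4,8}. Now deg[4]=0, deg[8]=1.
Step 3: smallest deg-1 vertex = 5, p_3 = 2. Add edge {2,5}. Now deg[5]=0, deg[2]=1.
Step 4: smallest deg-1 vertex = 2, p_4 = 1. Add edge {1,2}. Now deg[2]=0, deg[1]=2.
Step 5: smallest deg-1 vertex = 6, p_5 = 1. Add edge {1,6}. Now deg[6]=0, deg[1]=1.
Step 6: smallest deg-1 vertex = 1, p_6 = 9. Add edge {1,9}. Now deg[1]=0, deg[9]=2.
Step 7: smallest deg-1 vertex = 7, p_7 = 9. Add edge {7,9}. Now deg[7]=0, deg[9]=1.
Final: two remaining deg-1 vertices are 8, 9. Add edge {8,9}.

Answer: 3 8
4 8
2 5
1 2
1 6
1 9
7 9
8 9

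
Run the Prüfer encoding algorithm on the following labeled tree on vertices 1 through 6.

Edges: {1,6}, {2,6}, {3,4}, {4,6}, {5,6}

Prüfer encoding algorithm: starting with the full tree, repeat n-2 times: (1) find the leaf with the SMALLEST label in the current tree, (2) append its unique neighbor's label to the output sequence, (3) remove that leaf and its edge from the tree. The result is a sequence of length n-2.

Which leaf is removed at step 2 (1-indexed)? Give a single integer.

Step 1: current leaves = {1,2,3,5}. Remove leaf 1 (neighbor: 6).
Step 2: current leaves = {2,3,5}. Remove leaf 2 (neighbor: 6).

Answer: 2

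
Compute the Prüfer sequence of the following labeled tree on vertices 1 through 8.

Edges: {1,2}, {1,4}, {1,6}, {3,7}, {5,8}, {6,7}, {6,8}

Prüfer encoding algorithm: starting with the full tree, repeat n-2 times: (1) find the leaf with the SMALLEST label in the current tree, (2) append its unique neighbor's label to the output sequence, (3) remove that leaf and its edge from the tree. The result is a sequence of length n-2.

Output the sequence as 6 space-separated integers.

Step 1: leaves = {2,3,4,5}. Remove smallest leaf 2, emit neighbor 1.
Step 2: leaves = {3,4,5}. Remove smallest leaf 3, emit neighbor 7.
Step 3: leaves = {4,5,7}. Remove smallest leaf 4, emit neighbor 1.
Step 4: leaves = {1,5,7}. Remove smallest leaf 1, emit neighbor 6.
Step 5: leaves = {5,7}. Remove smallest leaf 5, emit neighbor 8.
Step 6: leaves = {7,8}. Remove smallest leaf 7, emit neighbor 6.
Done: 2 vertices remain (6, 8). Sequence = [1 7 1 6 8 6]

Answer: 1 7 1 6 8 6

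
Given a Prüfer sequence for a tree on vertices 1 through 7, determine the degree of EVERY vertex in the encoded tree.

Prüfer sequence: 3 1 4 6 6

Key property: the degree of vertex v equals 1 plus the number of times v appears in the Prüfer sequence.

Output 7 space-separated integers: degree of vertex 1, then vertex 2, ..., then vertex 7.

Answer: 2 1 2 2 1 3 1

Derivation:
p_1 = 3: count[3] becomes 1
p_2 = 1: count[1] becomes 1
p_3 = 4: count[4] becomes 1
p_4 = 6: count[6] becomes 1
p_5 = 6: count[6] becomes 2
Degrees (1 + count): deg[1]=1+1=2, deg[2]=1+0=1, deg[3]=1+1=2, deg[4]=1+1=2, deg[5]=1+0=1, deg[6]=1+2=3, deg[7]=1+0=1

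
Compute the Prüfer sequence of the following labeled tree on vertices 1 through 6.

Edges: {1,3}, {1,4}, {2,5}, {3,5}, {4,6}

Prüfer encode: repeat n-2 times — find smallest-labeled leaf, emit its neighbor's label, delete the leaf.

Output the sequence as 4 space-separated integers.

Answer: 5 3 1 4

Derivation:
Step 1: leaves = {2,6}. Remove smallest leaf 2, emit neighbor 5.
Step 2: leaves = {5,6}. Remove smallest leaf 5, emit neighbor 3.
Step 3: leaves = {3,6}. Remove smallest leaf 3, emit neighbor 1.
Step 4: leaves = {1,6}. Remove smallest leaf 1, emit neighbor 4.
Done: 2 vertices remain (4, 6). Sequence = [5 3 1 4]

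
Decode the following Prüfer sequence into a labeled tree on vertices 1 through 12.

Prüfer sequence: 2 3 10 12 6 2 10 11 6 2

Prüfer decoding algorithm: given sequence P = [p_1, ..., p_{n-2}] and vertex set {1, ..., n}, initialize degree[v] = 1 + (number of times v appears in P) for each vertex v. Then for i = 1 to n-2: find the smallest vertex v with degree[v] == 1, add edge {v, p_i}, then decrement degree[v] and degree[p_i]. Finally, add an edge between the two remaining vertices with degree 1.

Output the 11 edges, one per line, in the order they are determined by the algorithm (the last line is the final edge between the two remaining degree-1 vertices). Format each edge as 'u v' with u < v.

Answer: 1 2
3 4
3 10
5 12
6 7
2 8
9 10
10 11
6 11
2 6
2 12

Derivation:
Initial degrees: {1:1, 2:4, 3:2, 4:1, 5:1, 6:3, 7:1, 8:1, 9:1, 10:3, 11:2, 12:2}
Step 1: smallest deg-1 vertex = 1, p_1 = 2. Add edge {1,2}. Now deg[1]=0, deg[2]=3.
Step 2: smallest deg-1 vertex = 4, p_2 = 3. Add edge {3,4}. Now deg[4]=0, deg[3]=1.
Step 3: smallest deg-1 vertex = 3, p_3 = 10. Add edge {3,10}. Now deg[3]=0, deg[10]=2.
Step 4: smallest deg-1 vertex = 5, p_4 = 12. Add edge {5,12}. Now deg[5]=0, deg[12]=1.
Step 5: smallest deg-1 vertex = 7, p_5 = 6. Add edge {6,7}. Now deg[7]=0, deg[6]=2.
Step 6: smallest deg-1 vertex = 8, p_6 = 2. Add edge {2,8}. Now deg[8]=0, deg[2]=2.
Step 7: smallest deg-1 vertex = 9, p_7 = 10. Add edge {9,10}. Now deg[9]=0, deg[10]=1.
Step 8: smallest deg-1 vertex = 10, p_8 = 11. Add edge {10,11}. Now deg[10]=0, deg[11]=1.
Step 9: smallest deg-1 vertex = 11, p_9 = 6. Add edge {6,11}. Now deg[11]=0, deg[6]=1.
Step 10: smallest deg-1 vertex = 6, p_10 = 2. Add edge {2,6}. Now deg[6]=0, deg[2]=1.
Final: two remaining deg-1 vertices are 2, 12. Add edge {2,12}.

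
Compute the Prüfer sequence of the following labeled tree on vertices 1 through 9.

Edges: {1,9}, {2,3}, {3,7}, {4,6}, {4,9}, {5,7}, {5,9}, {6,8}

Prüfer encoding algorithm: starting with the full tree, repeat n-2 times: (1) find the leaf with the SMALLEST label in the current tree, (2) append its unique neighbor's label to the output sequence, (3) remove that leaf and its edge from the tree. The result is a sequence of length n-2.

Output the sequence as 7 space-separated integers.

Step 1: leaves = {1,2,8}. Remove smallest leaf 1, emit neighbor 9.
Step 2: leaves = {2,8}. Remove smallest leaf 2, emit neighbor 3.
Step 3: leaves = {3,8}. Remove smallest leaf 3, emit neighbor 7.
Step 4: leaves = {7,8}. Remove smallest leaf 7, emit neighbor 5.
Step 5: leaves = {5,8}. Remove smallest leaf 5, emit neighbor 9.
Step 6: leaves = {8,9}. Remove smallest leaf 8, emit neighbor 6.
Step 7: leaves = {6,9}. Remove smallest leaf 6, emit neighbor 4.
Done: 2 vertices remain (4, 9). Sequence = [9 3 7 5 9 6 4]

Answer: 9 3 7 5 9 6 4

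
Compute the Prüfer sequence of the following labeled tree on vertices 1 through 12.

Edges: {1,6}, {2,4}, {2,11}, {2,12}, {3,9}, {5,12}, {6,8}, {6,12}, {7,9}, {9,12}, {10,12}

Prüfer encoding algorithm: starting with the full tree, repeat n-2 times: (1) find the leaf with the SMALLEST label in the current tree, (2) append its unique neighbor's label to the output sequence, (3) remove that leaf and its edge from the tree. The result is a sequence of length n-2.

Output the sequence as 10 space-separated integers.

Answer: 6 9 2 12 9 6 12 12 12 2

Derivation:
Step 1: leaves = {1,3,4,5,7,8,10,11}. Remove smallest leaf 1, emit neighbor 6.
Step 2: leaves = {3,4,5,7,8,10,11}. Remove smallest leaf 3, emit neighbor 9.
Step 3: leaves = {4,5,7,8,10,11}. Remove smallest leaf 4, emit neighbor 2.
Step 4: leaves = {5,7,8,10,11}. Remove smallest leaf 5, emit neighbor 12.
Step 5: leaves = {7,8,10,11}. Remove smallest leaf 7, emit neighbor 9.
Step 6: leaves = {8,9,10,11}. Remove smallest leaf 8, emit neighbor 6.
Step 7: leaves = {6,9,10,11}. Remove smallest leaf 6, emit neighbor 12.
Step 8: leaves = {9,10,11}. Remove smallest leaf 9, emit neighbor 12.
Step 9: leaves = {10,11}. Remove smallest leaf 10, emit neighbor 12.
Step 10: leaves = {11,12}. Remove smallest leaf 11, emit neighbor 2.
Done: 2 vertices remain (2, 12). Sequence = [6 9 2 12 9 6 12 12 12 2]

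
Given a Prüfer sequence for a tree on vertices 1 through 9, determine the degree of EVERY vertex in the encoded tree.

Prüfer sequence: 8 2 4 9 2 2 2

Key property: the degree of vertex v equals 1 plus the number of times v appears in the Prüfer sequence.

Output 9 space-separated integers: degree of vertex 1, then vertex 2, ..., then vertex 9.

Answer: 1 5 1 2 1 1 1 2 2

Derivation:
p_1 = 8: count[8] becomes 1
p_2 = 2: count[2] becomes 1
p_3 = 4: count[4] becomes 1
p_4 = 9: count[9] becomes 1
p_5 = 2: count[2] becomes 2
p_6 = 2: count[2] becomes 3
p_7 = 2: count[2] becomes 4
Degrees (1 + count): deg[1]=1+0=1, deg[2]=1+4=5, deg[3]=1+0=1, deg[4]=1+1=2, deg[5]=1+0=1, deg[6]=1+0=1, deg[7]=1+0=1, deg[8]=1+1=2, deg[9]=1+1=2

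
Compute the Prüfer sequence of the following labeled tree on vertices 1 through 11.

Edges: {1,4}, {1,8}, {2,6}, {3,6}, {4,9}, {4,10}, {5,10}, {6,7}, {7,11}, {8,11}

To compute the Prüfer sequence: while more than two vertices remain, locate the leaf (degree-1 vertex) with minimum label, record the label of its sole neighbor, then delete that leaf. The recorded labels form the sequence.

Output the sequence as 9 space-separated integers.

Step 1: leaves = {2,3,5,9}. Remove smallest leaf 2, emit neighbor 6.
Step 2: leaves = {3,5,9}. Remove smallest leaf 3, emit neighbor 6.
Step 3: leaves = {5,6,9}. Remove smallest leaf 5, emit neighbor 10.
Step 4: leaves = {6,9,10}. Remove smallest leaf 6, emit neighbor 7.
Step 5: leaves = {7,9,10}. Remove smallest leaf 7, emit neighbor 11.
Step 6: leaves = {9,10,11}. Remove smallest leaf 9, emit neighbor 4.
Step 7: leaves = {10,11}. Remove smallest leaf 10, emit neighbor 4.
Step 8: leaves = {4,11}. Remove smallest leaf 4, emit neighbor 1.
Step 9: leaves = {1,11}. Remove smallest leaf 1, emit neighbor 8.
Done: 2 vertices remain (8, 11). Sequence = [6 6 10 7 11 4 4 1 8]

Answer: 6 6 10 7 11 4 4 1 8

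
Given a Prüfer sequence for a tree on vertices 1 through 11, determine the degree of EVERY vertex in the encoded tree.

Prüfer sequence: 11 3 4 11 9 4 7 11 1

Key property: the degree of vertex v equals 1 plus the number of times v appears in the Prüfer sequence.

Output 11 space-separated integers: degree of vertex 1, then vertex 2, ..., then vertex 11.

Answer: 2 1 2 3 1 1 2 1 2 1 4

Derivation:
p_1 = 11: count[11] becomes 1
p_2 = 3: count[3] becomes 1
p_3 = 4: count[4] becomes 1
p_4 = 11: count[11] becomes 2
p_5 = 9: count[9] becomes 1
p_6 = 4: count[4] becomes 2
p_7 = 7: count[7] becomes 1
p_8 = 11: count[11] becomes 3
p_9 = 1: count[1] becomes 1
Degrees (1 + count): deg[1]=1+1=2, deg[2]=1+0=1, deg[3]=1+1=2, deg[4]=1+2=3, deg[5]=1+0=1, deg[6]=1+0=1, deg[7]=1+1=2, deg[8]=1+0=1, deg[9]=1+1=2, deg[10]=1+0=1, deg[11]=1+3=4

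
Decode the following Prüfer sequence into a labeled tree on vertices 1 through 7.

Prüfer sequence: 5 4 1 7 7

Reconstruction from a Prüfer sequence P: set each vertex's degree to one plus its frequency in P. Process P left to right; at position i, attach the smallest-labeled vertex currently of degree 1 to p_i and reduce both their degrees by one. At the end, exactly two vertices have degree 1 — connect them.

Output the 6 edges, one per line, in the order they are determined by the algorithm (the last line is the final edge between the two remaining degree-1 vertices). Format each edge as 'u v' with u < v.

Answer: 2 5
3 4
1 4
1 7
5 7
6 7

Derivation:
Initial degrees: {1:2, 2:1, 3:1, 4:2, 5:2, 6:1, 7:3}
Step 1: smallest deg-1 vertex = 2, p_1 = 5. Add edge {2,5}. Now deg[2]=0, deg[5]=1.
Step 2: smallest deg-1 vertex = 3, p_2 = 4. Add edge {3,4}. Now deg[3]=0, deg[4]=1.
Step 3: smallest deg-1 vertex = 4, p_3 = 1. Add edge {1,4}. Now deg[4]=0, deg[1]=1.
Step 4: smallest deg-1 vertex = 1, p_4 = 7. Add edge {1,7}. Now deg[1]=0, deg[7]=2.
Step 5: smallest deg-1 vertex = 5, p_5 = 7. Add edge {5,7}. Now deg[5]=0, deg[7]=1.
Final: two remaining deg-1 vertices are 6, 7. Add edge {6,7}.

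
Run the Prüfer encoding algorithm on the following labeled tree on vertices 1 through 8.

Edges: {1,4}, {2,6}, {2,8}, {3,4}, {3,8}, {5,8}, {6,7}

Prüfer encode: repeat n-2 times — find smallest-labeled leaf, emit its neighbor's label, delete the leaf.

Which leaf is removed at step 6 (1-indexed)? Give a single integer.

Answer: 6

Derivation:
Step 1: current leaves = {1,5,7}. Remove leaf 1 (neighbor: 4).
Step 2: current leaves = {4,5,7}. Remove leaf 4 (neighbor: 3).
Step 3: current leaves = {3,5,7}. Remove leaf 3 (neighbor: 8).
Step 4: current leaves = {5,7}. Remove leaf 5 (neighbor: 8).
Step 5: current leaves = {7,8}. Remove leaf 7 (neighbor: 6).
Step 6: current leaves = {6,8}. Remove leaf 6 (neighbor: 2).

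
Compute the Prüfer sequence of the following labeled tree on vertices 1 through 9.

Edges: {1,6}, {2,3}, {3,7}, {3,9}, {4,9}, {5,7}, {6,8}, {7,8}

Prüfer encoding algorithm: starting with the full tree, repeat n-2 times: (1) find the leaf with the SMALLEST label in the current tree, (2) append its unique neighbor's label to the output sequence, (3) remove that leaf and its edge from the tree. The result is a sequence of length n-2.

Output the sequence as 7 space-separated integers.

Answer: 6 3 9 7 8 7 3

Derivation:
Step 1: leaves = {1,2,4,5}. Remove smallest leaf 1, emit neighbor 6.
Step 2: leaves = {2,4,5,6}. Remove smallest leaf 2, emit neighbor 3.
Step 3: leaves = {4,5,6}. Remove smallest leaf 4, emit neighbor 9.
Step 4: leaves = {5,6,9}. Remove smallest leaf 5, emit neighbor 7.
Step 5: leaves = {6,9}. Remove smallest leaf 6, emit neighbor 8.
Step 6: leaves = {8,9}. Remove smallest leaf 8, emit neighbor 7.
Step 7: leaves = {7,9}. Remove smallest leaf 7, emit neighbor 3.
Done: 2 vertices remain (3, 9). Sequence = [6 3 9 7 8 7 3]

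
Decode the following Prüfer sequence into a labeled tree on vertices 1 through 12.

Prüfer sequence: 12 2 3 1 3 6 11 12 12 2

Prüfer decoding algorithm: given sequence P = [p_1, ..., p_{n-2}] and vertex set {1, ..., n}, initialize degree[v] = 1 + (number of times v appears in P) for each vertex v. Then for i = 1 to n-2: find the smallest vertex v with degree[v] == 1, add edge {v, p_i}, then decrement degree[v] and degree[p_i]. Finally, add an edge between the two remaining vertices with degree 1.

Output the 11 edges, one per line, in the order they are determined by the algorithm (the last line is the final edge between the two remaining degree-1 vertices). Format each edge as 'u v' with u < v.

Initial degrees: {1:2, 2:3, 3:3, 4:1, 5:1, 6:2, 7:1, 8:1, 9:1, 10:1, 11:2, 12:4}
Step 1: smallest deg-1 vertex = 4, p_1 = 12. Add edge {4,12}. Now deg[4]=0, deg[12]=3.
Step 2: smallest deg-1 vertex = 5, p_2 = 2. Add edge {2,5}. Now deg[5]=0, deg[2]=2.
Step 3: smallest deg-1 vertex = 7, p_3 = 3. Add edge {3,7}. Now deg[7]=0, deg[3]=2.
Step 4: smallest deg-1 vertex = 8, p_4 = 1. Add edge {1,8}. Now deg[8]=0, deg[1]=1.
Step 5: smallest deg-1 vertex = 1, p_5 = 3. Add edge {1,3}. Now deg[1]=0, deg[3]=1.
Step 6: smallest deg-1 vertex = 3, p_6 = 6. Add edge {3,6}. Now deg[3]=0, deg[6]=1.
Step 7: smallest deg-1 vertex = 6, p_7 = 11. Add edge {6,11}. Now deg[6]=0, deg[11]=1.
Step 8: smallest deg-1 vertex = 9, p_8 = 12. Add edge {9,12}. Now deg[9]=0, deg[12]=2.
Step 9: smallest deg-1 vertex = 10, p_9 = 12. Add edge {10,12}. Now deg[10]=0, deg[12]=1.
Step 10: smallest deg-1 vertex = 11, p_10 = 2. Add edge {2,11}. Now deg[11]=0, deg[2]=1.
Final: two remaining deg-1 vertices are 2, 12. Add edge {2,12}.

Answer: 4 12
2 5
3 7
1 8
1 3
3 6
6 11
9 12
10 12
2 11
2 12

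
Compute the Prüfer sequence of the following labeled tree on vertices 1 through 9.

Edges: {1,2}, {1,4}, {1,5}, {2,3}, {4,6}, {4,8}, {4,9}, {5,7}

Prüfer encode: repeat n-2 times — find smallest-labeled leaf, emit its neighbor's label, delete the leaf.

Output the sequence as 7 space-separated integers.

Answer: 2 1 4 5 1 4 4

Derivation:
Step 1: leaves = {3,6,7,8,9}. Remove smallest leaf 3, emit neighbor 2.
Step 2: leaves = {2,6,7,8,9}. Remove smallest leaf 2, emit neighbor 1.
Step 3: leaves = {6,7,8,9}. Remove smallest leaf 6, emit neighbor 4.
Step 4: leaves = {7,8,9}. Remove smallest leaf 7, emit neighbor 5.
Step 5: leaves = {5,8,9}. Remove smallest leaf 5, emit neighbor 1.
Step 6: leaves = {1,8,9}. Remove smallest leaf 1, emit neighbor 4.
Step 7: leaves = {8,9}. Remove smallest leaf 8, emit neighbor 4.
Done: 2 vertices remain (4, 9). Sequence = [2 1 4 5 1 4 4]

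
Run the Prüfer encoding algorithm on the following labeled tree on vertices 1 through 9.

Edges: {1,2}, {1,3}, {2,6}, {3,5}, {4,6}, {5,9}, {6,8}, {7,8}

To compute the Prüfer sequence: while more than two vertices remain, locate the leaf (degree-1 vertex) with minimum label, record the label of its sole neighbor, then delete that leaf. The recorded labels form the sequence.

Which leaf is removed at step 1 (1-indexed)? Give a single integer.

Answer: 4

Derivation:
Step 1: current leaves = {4,7,9}. Remove leaf 4 (neighbor: 6).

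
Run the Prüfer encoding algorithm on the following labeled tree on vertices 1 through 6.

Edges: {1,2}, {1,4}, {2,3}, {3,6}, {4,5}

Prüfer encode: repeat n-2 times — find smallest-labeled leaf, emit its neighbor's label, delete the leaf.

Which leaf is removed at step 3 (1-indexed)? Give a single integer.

Step 1: current leaves = {5,6}. Remove leaf 5 (neighbor: 4).
Step 2: current leaves = {4,6}. Remove leaf 4 (neighbor: 1).
Step 3: current leaves = {1,6}. Remove leaf 1 (neighbor: 2).

Answer: 1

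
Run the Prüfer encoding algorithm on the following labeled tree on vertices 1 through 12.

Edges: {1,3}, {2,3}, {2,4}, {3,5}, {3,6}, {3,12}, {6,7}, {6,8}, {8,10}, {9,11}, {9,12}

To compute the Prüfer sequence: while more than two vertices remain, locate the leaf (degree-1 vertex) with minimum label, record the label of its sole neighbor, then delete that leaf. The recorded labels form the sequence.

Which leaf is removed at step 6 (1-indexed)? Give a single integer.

Answer: 10

Derivation:
Step 1: current leaves = {1,4,5,7,10,11}. Remove leaf 1 (neighbor: 3).
Step 2: current leaves = {4,5,7,10,11}. Remove leaf 4 (neighbor: 2).
Step 3: current leaves = {2,5,7,10,11}. Remove leaf 2 (neighbor: 3).
Step 4: current leaves = {5,7,10,11}. Remove leaf 5 (neighbor: 3).
Step 5: current leaves = {7,10,11}. Remove leaf 7 (neighbor: 6).
Step 6: current leaves = {10,11}. Remove leaf 10 (neighbor: 8).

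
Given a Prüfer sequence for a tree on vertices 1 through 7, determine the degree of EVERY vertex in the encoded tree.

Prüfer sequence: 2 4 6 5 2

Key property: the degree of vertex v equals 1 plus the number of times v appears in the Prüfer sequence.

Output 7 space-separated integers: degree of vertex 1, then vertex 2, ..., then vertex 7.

Answer: 1 3 1 2 2 2 1

Derivation:
p_1 = 2: count[2] becomes 1
p_2 = 4: count[4] becomes 1
p_3 = 6: count[6] becomes 1
p_4 = 5: count[5] becomes 1
p_5 = 2: count[2] becomes 2
Degrees (1 + count): deg[1]=1+0=1, deg[2]=1+2=3, deg[3]=1+0=1, deg[4]=1+1=2, deg[5]=1+1=2, deg[6]=1+1=2, deg[7]=1+0=1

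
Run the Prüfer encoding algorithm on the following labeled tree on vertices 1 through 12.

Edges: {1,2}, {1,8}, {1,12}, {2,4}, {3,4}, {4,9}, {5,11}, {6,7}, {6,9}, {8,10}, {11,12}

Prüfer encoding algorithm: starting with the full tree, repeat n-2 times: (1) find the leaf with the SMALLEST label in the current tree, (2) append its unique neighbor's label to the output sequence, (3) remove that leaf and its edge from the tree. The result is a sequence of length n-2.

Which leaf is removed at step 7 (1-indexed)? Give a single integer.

Step 1: current leaves = {3,5,7,10}. Remove leaf 3 (neighbor: 4).
Step 2: current leaves = {5,7,10}. Remove leaf 5 (neighbor: 11).
Step 3: current leaves = {7,10,11}. Remove leaf 7 (neighbor: 6).
Step 4: current leaves = {6,10,11}. Remove leaf 6 (neighbor: 9).
Step 5: current leaves = {9,10,11}. Remove leaf 9 (neighbor: 4).
Step 6: current leaves = {4,10,11}. Remove leaf 4 (neighbor: 2).
Step 7: current leaves = {2,10,11}. Remove leaf 2 (neighbor: 1).

Answer: 2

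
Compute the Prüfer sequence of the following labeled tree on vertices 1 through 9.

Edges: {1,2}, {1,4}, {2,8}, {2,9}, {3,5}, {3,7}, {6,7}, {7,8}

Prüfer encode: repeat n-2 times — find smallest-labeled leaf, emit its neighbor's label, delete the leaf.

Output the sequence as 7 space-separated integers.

Answer: 1 2 3 7 7 8 2

Derivation:
Step 1: leaves = {4,5,6,9}. Remove smallest leaf 4, emit neighbor 1.
Step 2: leaves = {1,5,6,9}. Remove smallest leaf 1, emit neighbor 2.
Step 3: leaves = {5,6,9}. Remove smallest leaf 5, emit neighbor 3.
Step 4: leaves = {3,6,9}. Remove smallest leaf 3, emit neighbor 7.
Step 5: leaves = {6,9}. Remove smallest leaf 6, emit neighbor 7.
Step 6: leaves = {7,9}. Remove smallest leaf 7, emit neighbor 8.
Step 7: leaves = {8,9}. Remove smallest leaf 8, emit neighbor 2.
Done: 2 vertices remain (2, 9). Sequence = [1 2 3 7 7 8 2]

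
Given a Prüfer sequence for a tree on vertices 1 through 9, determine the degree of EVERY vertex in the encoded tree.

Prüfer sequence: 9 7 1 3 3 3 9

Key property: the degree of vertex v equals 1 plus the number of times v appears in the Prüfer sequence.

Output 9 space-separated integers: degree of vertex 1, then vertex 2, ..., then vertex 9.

Answer: 2 1 4 1 1 1 2 1 3

Derivation:
p_1 = 9: count[9] becomes 1
p_2 = 7: count[7] becomes 1
p_3 = 1: count[1] becomes 1
p_4 = 3: count[3] becomes 1
p_5 = 3: count[3] becomes 2
p_6 = 3: count[3] becomes 3
p_7 = 9: count[9] becomes 2
Degrees (1 + count): deg[1]=1+1=2, deg[2]=1+0=1, deg[3]=1+3=4, deg[4]=1+0=1, deg[5]=1+0=1, deg[6]=1+0=1, deg[7]=1+1=2, deg[8]=1+0=1, deg[9]=1+2=3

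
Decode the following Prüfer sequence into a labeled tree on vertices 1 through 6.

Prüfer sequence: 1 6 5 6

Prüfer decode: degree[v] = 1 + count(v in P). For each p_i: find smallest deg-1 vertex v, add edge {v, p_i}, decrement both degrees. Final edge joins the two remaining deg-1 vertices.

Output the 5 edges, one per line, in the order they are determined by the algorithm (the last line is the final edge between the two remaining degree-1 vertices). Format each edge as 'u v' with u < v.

Initial degrees: {1:2, 2:1, 3:1, 4:1, 5:2, 6:3}
Step 1: smallest deg-1 vertex = 2, p_1 = 1. Add edge {1,2}. Now deg[2]=0, deg[1]=1.
Step 2: smallest deg-1 vertex = 1, p_2 = 6. Add edge {1,6}. Now deg[1]=0, deg[6]=2.
Step 3: smallest deg-1 vertex = 3, p_3 = 5. Add edge {3,5}. Now deg[3]=0, deg[5]=1.
Step 4: smallest deg-1 vertex = 4, p_4 = 6. Add edge {4,6}. Now deg[4]=0, deg[6]=1.
Final: two remaining deg-1 vertices are 5, 6. Add edge {5,6}.

Answer: 1 2
1 6
3 5
4 6
5 6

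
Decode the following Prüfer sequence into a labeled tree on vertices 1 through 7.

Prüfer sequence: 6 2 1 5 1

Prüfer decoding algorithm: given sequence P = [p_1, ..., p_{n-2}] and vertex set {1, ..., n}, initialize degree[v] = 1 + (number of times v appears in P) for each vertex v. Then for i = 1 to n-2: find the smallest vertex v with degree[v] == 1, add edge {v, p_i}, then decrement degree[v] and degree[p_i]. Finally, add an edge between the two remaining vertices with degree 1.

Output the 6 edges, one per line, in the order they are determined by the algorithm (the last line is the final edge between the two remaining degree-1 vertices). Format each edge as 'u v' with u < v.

Answer: 3 6
2 4
1 2
5 6
1 5
1 7

Derivation:
Initial degrees: {1:3, 2:2, 3:1, 4:1, 5:2, 6:2, 7:1}
Step 1: smallest deg-1 vertex = 3, p_1 = 6. Add edge {3,6}. Now deg[3]=0, deg[6]=1.
Step 2: smallest deg-1 vertex = 4, p_2 = 2. Add edge {2,4}. Now deg[4]=0, deg[2]=1.
Step 3: smallest deg-1 vertex = 2, p_3 = 1. Add edge {1,2}. Now deg[2]=0, deg[1]=2.
Step 4: smallest deg-1 vertex = 6, p_4 = 5. Add edge {5,6}. Now deg[6]=0, deg[5]=1.
Step 5: smallest deg-1 vertex = 5, p_5 = 1. Add edge {1,5}. Now deg[5]=0, deg[1]=1.
Final: two remaining deg-1 vertices are 1, 7. Add edge {1,7}.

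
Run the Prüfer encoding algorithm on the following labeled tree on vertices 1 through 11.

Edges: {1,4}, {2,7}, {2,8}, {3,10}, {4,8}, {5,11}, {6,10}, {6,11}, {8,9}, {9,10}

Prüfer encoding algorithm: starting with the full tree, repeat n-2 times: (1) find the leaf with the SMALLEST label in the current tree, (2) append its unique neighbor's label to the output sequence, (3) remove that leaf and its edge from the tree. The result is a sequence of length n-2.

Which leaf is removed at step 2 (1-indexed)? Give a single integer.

Step 1: current leaves = {1,3,5,7}. Remove leaf 1 (neighbor: 4).
Step 2: current leaves = {3,4,5,7}. Remove leaf 3 (neighbor: 10).

Answer: 3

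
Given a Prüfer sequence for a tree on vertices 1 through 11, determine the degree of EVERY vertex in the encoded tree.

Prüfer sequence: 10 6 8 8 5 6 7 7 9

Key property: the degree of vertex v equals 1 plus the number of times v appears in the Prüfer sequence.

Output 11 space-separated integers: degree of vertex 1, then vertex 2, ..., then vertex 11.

p_1 = 10: count[10] becomes 1
p_2 = 6: count[6] becomes 1
p_3 = 8: count[8] becomes 1
p_4 = 8: count[8] becomes 2
p_5 = 5: count[5] becomes 1
p_6 = 6: count[6] becomes 2
p_7 = 7: count[7] becomes 1
p_8 = 7: count[7] becomes 2
p_9 = 9: count[9] becomes 1
Degrees (1 + count): deg[1]=1+0=1, deg[2]=1+0=1, deg[3]=1+0=1, deg[4]=1+0=1, deg[5]=1+1=2, deg[6]=1+2=3, deg[7]=1+2=3, deg[8]=1+2=3, deg[9]=1+1=2, deg[10]=1+1=2, deg[11]=1+0=1

Answer: 1 1 1 1 2 3 3 3 2 2 1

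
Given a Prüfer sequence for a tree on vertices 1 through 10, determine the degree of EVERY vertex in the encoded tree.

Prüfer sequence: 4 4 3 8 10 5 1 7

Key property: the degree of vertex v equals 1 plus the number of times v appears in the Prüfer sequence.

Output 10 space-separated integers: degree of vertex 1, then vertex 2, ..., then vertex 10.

Answer: 2 1 2 3 2 1 2 2 1 2

Derivation:
p_1 = 4: count[4] becomes 1
p_2 = 4: count[4] becomes 2
p_3 = 3: count[3] becomes 1
p_4 = 8: count[8] becomes 1
p_5 = 10: count[10] becomes 1
p_6 = 5: count[5] becomes 1
p_7 = 1: count[1] becomes 1
p_8 = 7: count[7] becomes 1
Degrees (1 + count): deg[1]=1+1=2, deg[2]=1+0=1, deg[3]=1+1=2, deg[4]=1+2=3, deg[5]=1+1=2, deg[6]=1+0=1, deg[7]=1+1=2, deg[8]=1+1=2, deg[9]=1+0=1, deg[10]=1+1=2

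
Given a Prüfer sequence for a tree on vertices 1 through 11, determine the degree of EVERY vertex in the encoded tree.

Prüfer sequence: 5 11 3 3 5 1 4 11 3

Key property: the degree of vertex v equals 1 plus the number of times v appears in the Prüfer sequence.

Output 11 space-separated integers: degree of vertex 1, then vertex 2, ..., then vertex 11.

p_1 = 5: count[5] becomes 1
p_2 = 11: count[11] becomes 1
p_3 = 3: count[3] becomes 1
p_4 = 3: count[3] becomes 2
p_5 = 5: count[5] becomes 2
p_6 = 1: count[1] becomes 1
p_7 = 4: count[4] becomes 1
p_8 = 11: count[11] becomes 2
p_9 = 3: count[3] becomes 3
Degrees (1 + count): deg[1]=1+1=2, deg[2]=1+0=1, deg[3]=1+3=4, deg[4]=1+1=2, deg[5]=1+2=3, deg[6]=1+0=1, deg[7]=1+0=1, deg[8]=1+0=1, deg[9]=1+0=1, deg[10]=1+0=1, deg[11]=1+2=3

Answer: 2 1 4 2 3 1 1 1 1 1 3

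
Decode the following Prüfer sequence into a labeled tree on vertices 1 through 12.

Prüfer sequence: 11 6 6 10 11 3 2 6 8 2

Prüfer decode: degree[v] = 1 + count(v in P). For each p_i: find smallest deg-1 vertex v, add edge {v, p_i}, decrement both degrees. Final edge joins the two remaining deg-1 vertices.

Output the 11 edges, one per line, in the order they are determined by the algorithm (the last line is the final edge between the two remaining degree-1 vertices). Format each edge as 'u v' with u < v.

Initial degrees: {1:1, 2:3, 3:2, 4:1, 5:1, 6:4, 7:1, 8:2, 9:1, 10:2, 11:3, 12:1}
Step 1: smallest deg-1 vertex = 1, p_1 = 11. Add edge {1,11}. Now deg[1]=0, deg[11]=2.
Step 2: smallest deg-1 vertex = 4, p_2 = 6. Add edge {4,6}. Now deg[4]=0, deg[6]=3.
Step 3: smallest deg-1 vertex = 5, p_3 = 6. Add edge {5,6}. Now deg[5]=0, deg[6]=2.
Step 4: smallest deg-1 vertex = 7, p_4 = 10. Add edge {7,10}. Now deg[7]=0, deg[10]=1.
Step 5: smallest deg-1 vertex = 9, p_5 = 11. Add edge {9,11}. Now deg[9]=0, deg[11]=1.
Step 6: smallest deg-1 vertex = 10, p_6 = 3. Add edge {3,10}. Now deg[10]=0, deg[3]=1.
Step 7: smallest deg-1 vertex = 3, p_7 = 2. Add edge {2,3}. Now deg[3]=0, deg[2]=2.
Step 8: smallest deg-1 vertex = 11, p_8 = 6. Add edge {6,11}. Now deg[11]=0, deg[6]=1.
Step 9: smallest deg-1 vertex = 6, p_9 = 8. Add edge {6,8}. Now deg[6]=0, deg[8]=1.
Step 10: smallest deg-1 vertex = 8, p_10 = 2. Add edge {2,8}. Now deg[8]=0, deg[2]=1.
Final: two remaining deg-1 vertices are 2, 12. Add edge {2,12}.

Answer: 1 11
4 6
5 6
7 10
9 11
3 10
2 3
6 11
6 8
2 8
2 12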